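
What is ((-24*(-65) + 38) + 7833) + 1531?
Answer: 10962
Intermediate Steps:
((-24*(-65) + 38) + 7833) + 1531 = ((1560 + 38) + 7833) + 1531 = (1598 + 7833) + 1531 = 9431 + 1531 = 10962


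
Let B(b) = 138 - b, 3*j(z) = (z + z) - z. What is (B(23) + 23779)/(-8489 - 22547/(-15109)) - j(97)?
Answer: -751228082/21372959 ≈ -35.149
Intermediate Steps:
j(z) = z/3 (j(z) = ((z + z) - z)/3 = (2*z - z)/3 = z/3)
(B(23) + 23779)/(-8489 - 22547/(-15109)) - j(97) = ((138 - 1*23) + 23779)/(-8489 - 22547/(-15109)) - 97/3 = ((138 - 23) + 23779)/(-8489 - 22547*(-1/15109)) - 1*97/3 = (115 + 23779)/(-8489 + 22547/15109) - 97/3 = 23894/(-128237754/15109) - 97/3 = 23894*(-15109/128237754) - 97/3 = -180507223/64118877 - 97/3 = -751228082/21372959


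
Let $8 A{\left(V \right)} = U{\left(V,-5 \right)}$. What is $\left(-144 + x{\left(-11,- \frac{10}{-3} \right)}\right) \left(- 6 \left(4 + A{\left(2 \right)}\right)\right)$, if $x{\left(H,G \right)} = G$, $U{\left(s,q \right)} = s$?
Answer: $3587$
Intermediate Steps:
$A{\left(V \right)} = \frac{V}{8}$
$\left(-144 + x{\left(-11,- \frac{10}{-3} \right)}\right) \left(- 6 \left(4 + A{\left(2 \right)}\right)\right) = \left(-144 - \frac{10}{-3}\right) \left(- 6 \left(4 + \frac{1}{8} \cdot 2\right)\right) = \left(-144 - - \frac{10}{3}\right) \left(- 6 \left(4 + \frac{1}{4}\right)\right) = \left(-144 + \frac{10}{3}\right) \left(\left(-6\right) \frac{17}{4}\right) = \left(- \frac{422}{3}\right) \left(- \frac{51}{2}\right) = 3587$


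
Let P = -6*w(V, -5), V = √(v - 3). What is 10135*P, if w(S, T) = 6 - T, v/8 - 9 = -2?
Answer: -668910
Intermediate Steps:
v = 56 (v = 72 + 8*(-2) = 72 - 16 = 56)
V = √53 (V = √(56 - 3) = √53 ≈ 7.2801)
P = -66 (P = -6*(6 - 1*(-5)) = -6*(6 + 5) = -6*11 = -66)
10135*P = 10135*(-66) = -668910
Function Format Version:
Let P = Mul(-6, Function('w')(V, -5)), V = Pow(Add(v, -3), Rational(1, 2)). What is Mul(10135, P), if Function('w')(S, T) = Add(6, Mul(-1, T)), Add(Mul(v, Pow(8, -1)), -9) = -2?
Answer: -668910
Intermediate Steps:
v = 56 (v = Add(72, Mul(8, -2)) = Add(72, -16) = 56)
V = Pow(53, Rational(1, 2)) (V = Pow(Add(56, -3), Rational(1, 2)) = Pow(53, Rational(1, 2)) ≈ 7.2801)
P = -66 (P = Mul(-6, Add(6, Mul(-1, -5))) = Mul(-6, Add(6, 5)) = Mul(-6, 11) = -66)
Mul(10135, P) = Mul(10135, -66) = -668910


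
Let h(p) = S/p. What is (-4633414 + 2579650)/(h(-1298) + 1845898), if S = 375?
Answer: -2665785672/2395975229 ≈ -1.1126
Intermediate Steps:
h(p) = 375/p
(-4633414 + 2579650)/(h(-1298) + 1845898) = (-4633414 + 2579650)/(375/(-1298) + 1845898) = -2053764/(375*(-1/1298) + 1845898) = -2053764/(-375/1298 + 1845898) = -2053764/2395975229/1298 = -2053764*1298/2395975229 = -2665785672/2395975229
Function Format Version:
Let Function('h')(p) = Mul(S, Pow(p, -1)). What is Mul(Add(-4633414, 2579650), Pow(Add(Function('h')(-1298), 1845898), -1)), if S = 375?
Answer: Rational(-2665785672, 2395975229) ≈ -1.1126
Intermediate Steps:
Function('h')(p) = Mul(375, Pow(p, -1))
Mul(Add(-4633414, 2579650), Pow(Add(Function('h')(-1298), 1845898), -1)) = Mul(Add(-4633414, 2579650), Pow(Add(Mul(375, Pow(-1298, -1)), 1845898), -1)) = Mul(-2053764, Pow(Add(Mul(375, Rational(-1, 1298)), 1845898), -1)) = Mul(-2053764, Pow(Add(Rational(-375, 1298), 1845898), -1)) = Mul(-2053764, Pow(Rational(2395975229, 1298), -1)) = Mul(-2053764, Rational(1298, 2395975229)) = Rational(-2665785672, 2395975229)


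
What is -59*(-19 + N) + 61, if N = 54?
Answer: -2004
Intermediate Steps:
-59*(-19 + N) + 61 = -59*(-19 + 54) + 61 = -59*35 + 61 = -2065 + 61 = -2004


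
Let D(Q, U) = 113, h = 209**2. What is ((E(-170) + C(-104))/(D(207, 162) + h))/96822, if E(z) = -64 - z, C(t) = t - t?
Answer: 53/2120111334 ≈ 2.4999e-8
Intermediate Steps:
C(t) = 0
h = 43681
((E(-170) + C(-104))/(D(207, 162) + h))/96822 = (((-64 - 1*(-170)) + 0)/(113 + 43681))/96822 = (((-64 + 170) + 0)/43794)*(1/96822) = ((106 + 0)*(1/43794))*(1/96822) = (106*(1/43794))*(1/96822) = (53/21897)*(1/96822) = 53/2120111334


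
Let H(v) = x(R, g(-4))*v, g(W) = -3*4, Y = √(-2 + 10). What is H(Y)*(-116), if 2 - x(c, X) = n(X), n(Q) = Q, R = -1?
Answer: -3248*√2 ≈ -4593.4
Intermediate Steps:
Y = 2*√2 (Y = √8 = 2*√2 ≈ 2.8284)
g(W) = -12
x(c, X) = 2 - X
H(v) = 14*v (H(v) = (2 - 1*(-12))*v = (2 + 12)*v = 14*v)
H(Y)*(-116) = (14*(2*√2))*(-116) = (28*√2)*(-116) = -3248*√2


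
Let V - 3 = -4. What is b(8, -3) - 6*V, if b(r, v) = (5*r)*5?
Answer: 206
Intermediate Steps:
V = -1 (V = 3 - 4 = -1)
b(r, v) = 25*r
b(8, -3) - 6*V = 25*8 - 6*(-1) = 200 + 6 = 206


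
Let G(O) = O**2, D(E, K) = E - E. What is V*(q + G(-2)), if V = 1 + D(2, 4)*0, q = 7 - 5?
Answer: 6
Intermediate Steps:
D(E, K) = 0
q = 2
V = 1 (V = 1 + 0*0 = 1 + 0 = 1)
V*(q + G(-2)) = 1*(2 + (-2)**2) = 1*(2 + 4) = 1*6 = 6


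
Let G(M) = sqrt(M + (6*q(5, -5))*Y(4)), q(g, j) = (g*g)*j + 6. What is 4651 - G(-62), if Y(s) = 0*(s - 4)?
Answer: 4651 - I*sqrt(62) ≈ 4651.0 - 7.874*I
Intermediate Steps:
q(g, j) = 6 + j*g**2 (q(g, j) = g**2*j + 6 = j*g**2 + 6 = 6 + j*g**2)
Y(s) = 0 (Y(s) = 0*(-4 + s) = 0)
G(M) = sqrt(M) (G(M) = sqrt(M + (6*(6 - 5*5**2))*0) = sqrt(M + (6*(6 - 5*25))*0) = sqrt(M + (6*(6 - 125))*0) = sqrt(M + (6*(-119))*0) = sqrt(M - 714*0) = sqrt(M + 0) = sqrt(M))
4651 - G(-62) = 4651 - sqrt(-62) = 4651 - I*sqrt(62)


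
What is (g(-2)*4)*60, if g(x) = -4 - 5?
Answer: -2160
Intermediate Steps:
g(x) = -9
(g(-2)*4)*60 = -9*4*60 = -36*60 = -2160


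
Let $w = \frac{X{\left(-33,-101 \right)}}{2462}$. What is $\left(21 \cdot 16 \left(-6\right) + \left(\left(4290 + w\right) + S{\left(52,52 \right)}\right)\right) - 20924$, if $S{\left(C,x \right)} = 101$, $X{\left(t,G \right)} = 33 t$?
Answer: $- \frac{45668727}{2462} \approx -18549.0$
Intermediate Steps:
$w = - \frac{1089}{2462}$ ($w = \frac{33 \left(-33\right)}{2462} = \left(-1089\right) \frac{1}{2462} = - \frac{1089}{2462} \approx -0.44232$)
$\left(21 \cdot 16 \left(-6\right) + \left(\left(4290 + w\right) + S{\left(52,52 \right)}\right)\right) - 20924 = \left(21 \cdot 16 \left(-6\right) + \left(\left(4290 - \frac{1089}{2462}\right) + 101\right)\right) - 20924 = \left(336 \left(-6\right) + \left(\frac{10560891}{2462} + 101\right)\right) - 20924 = \left(-2016 + \frac{10809553}{2462}\right) - 20924 = \frac{5846161}{2462} - 20924 = - \frac{45668727}{2462}$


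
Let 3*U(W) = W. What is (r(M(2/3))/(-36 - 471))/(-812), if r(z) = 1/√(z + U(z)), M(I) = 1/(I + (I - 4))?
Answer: -I*√2/411684 ≈ -3.4352e-6*I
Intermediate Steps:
U(W) = W/3
M(I) = 1/(-4 + 2*I) (M(I) = 1/(I + (-4 + I)) = 1/(-4 + 2*I))
r(z) = √3/(2*√z) (r(z) = 1/√(z + z/3) = 1/√(4*z/3) = 1/(2*√3*√z/3) = 1*(√3/(2*√z)) = √3/(2*√z))
(r(M(2/3))/(-36 - 471))/(-812) = ((√3/(2*√(1/(2*(-2 + 2/3)))))/(-36 - 471))/(-812) = ((√3/(2*√(1/(2*(-2 + 2*(⅓))))))/(-507))*(-1/812) = ((√3/(2*√(1/(2*(-2 + ⅔)))))*(-1/507))*(-1/812) = ((√3/(2*√(1/(2*(-4/3)))))*(-1/507))*(-1/812) = ((√3/(2*√((½)*(-¾))))*(-1/507))*(-1/812) = ((√3/(2*√(-3/8)))*(-1/507))*(-1/812) = ((√3*(-2*I*√6/3)/2)*(-1/507))*(-1/812) = (-I*√2*(-1/507))*(-1/812) = (I*√2/507)*(-1/812) = -I*√2/411684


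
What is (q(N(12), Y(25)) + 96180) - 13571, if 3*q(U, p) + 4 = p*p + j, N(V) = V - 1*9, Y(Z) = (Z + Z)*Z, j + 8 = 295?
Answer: 1810610/3 ≈ 6.0354e+5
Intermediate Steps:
j = 287 (j = -8 + 295 = 287)
Y(Z) = 2*Z² (Y(Z) = (2*Z)*Z = 2*Z²)
N(V) = -9 + V (N(V) = V - 9 = -9 + V)
q(U, p) = 283/3 + p²/3 (q(U, p) = -4/3 + (p*p + 287)/3 = -4/3 + (p² + 287)/3 = -4/3 + (287 + p²)/3 = -4/3 + (287/3 + p²/3) = 283/3 + p²/3)
(q(N(12), Y(25)) + 96180) - 13571 = ((283/3 + (2*25²)²/3) + 96180) - 13571 = ((283/3 + (2*625)²/3) + 96180) - 13571 = ((283/3 + (⅓)*1250²) + 96180) - 13571 = ((283/3 + (⅓)*1562500) + 96180) - 13571 = ((283/3 + 1562500/3) + 96180) - 13571 = (1562783/3 + 96180) - 13571 = 1851323/3 - 13571 = 1810610/3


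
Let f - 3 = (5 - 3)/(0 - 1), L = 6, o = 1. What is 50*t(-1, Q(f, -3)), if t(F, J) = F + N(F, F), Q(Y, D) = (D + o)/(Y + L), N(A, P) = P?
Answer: -100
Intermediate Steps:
f = 1 (f = 3 + (5 - 3)/(0 - 1) = 3 + 2/(-1) = 3 + 2*(-1) = 3 - 2 = 1)
Q(Y, D) = (1 + D)/(6 + Y) (Q(Y, D) = (D + 1)/(Y + 6) = (1 + D)/(6 + Y))
t(F, J) = 2*F (t(F, J) = F + F = 2*F)
50*t(-1, Q(f, -3)) = 50*(2*(-1)) = 50*(-2) = -100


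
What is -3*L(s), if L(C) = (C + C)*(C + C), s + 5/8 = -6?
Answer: -8427/16 ≈ -526.69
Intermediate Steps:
s = -53/8 (s = -5/8 - 6 = -53/8 ≈ -6.6250)
L(C) = 4*C**2 (L(C) = (2*C)*(2*C) = 4*C**2)
-3*L(s) = -12*(-53/8)**2 = -12*2809/64 = -3*2809/16 = -8427/16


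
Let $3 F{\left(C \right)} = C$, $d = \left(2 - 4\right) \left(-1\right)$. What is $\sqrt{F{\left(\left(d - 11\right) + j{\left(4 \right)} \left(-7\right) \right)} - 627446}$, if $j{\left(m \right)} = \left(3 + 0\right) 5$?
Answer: $2 i \sqrt{156871} \approx 792.14 i$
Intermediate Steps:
$d = 2$ ($d = \left(-2\right) \left(-1\right) = 2$)
$j{\left(m \right)} = 15$ ($j{\left(m \right)} = 3 \cdot 5 = 15$)
$F{\left(C \right)} = \frac{C}{3}$
$\sqrt{F{\left(\left(d - 11\right) + j{\left(4 \right)} \left(-7\right) \right)} - 627446} = \sqrt{\frac{\left(2 - 11\right) + 15 \left(-7\right)}{3} - 627446} = \sqrt{\frac{\left(2 - 11\right) - 105}{3} - 627446} = \sqrt{\frac{-9 - 105}{3} - 627446} = \sqrt{\frac{1}{3} \left(-114\right) - 627446} = \sqrt{-38 - 627446} = \sqrt{-627484} = 2 i \sqrt{156871}$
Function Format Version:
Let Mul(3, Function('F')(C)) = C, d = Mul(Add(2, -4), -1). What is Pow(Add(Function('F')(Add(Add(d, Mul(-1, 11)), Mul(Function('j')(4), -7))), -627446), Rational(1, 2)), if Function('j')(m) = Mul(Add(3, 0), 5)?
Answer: Mul(2, I, Pow(156871, Rational(1, 2))) ≈ Mul(792.14, I)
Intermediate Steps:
d = 2 (d = Mul(-2, -1) = 2)
Function('j')(m) = 15 (Function('j')(m) = Mul(3, 5) = 15)
Function('F')(C) = Mul(Rational(1, 3), C)
Pow(Add(Function('F')(Add(Add(d, Mul(-1, 11)), Mul(Function('j')(4), -7))), -627446), Rational(1, 2)) = Pow(Add(Mul(Rational(1, 3), Add(Add(2, Mul(-1, 11)), Mul(15, -7))), -627446), Rational(1, 2)) = Pow(Add(Mul(Rational(1, 3), Add(Add(2, -11), -105)), -627446), Rational(1, 2)) = Pow(Add(Mul(Rational(1, 3), Add(-9, -105)), -627446), Rational(1, 2)) = Pow(Add(Mul(Rational(1, 3), -114), -627446), Rational(1, 2)) = Pow(Add(-38, -627446), Rational(1, 2)) = Pow(-627484, Rational(1, 2)) = Mul(2, I, Pow(156871, Rational(1, 2)))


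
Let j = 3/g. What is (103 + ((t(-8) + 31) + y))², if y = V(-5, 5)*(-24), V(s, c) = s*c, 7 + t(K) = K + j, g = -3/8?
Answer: 505521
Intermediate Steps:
g = -3/8 (g = -3*⅛ = -3/8 ≈ -0.37500)
j = -8 (j = 3/(-3/8) = 3*(-8/3) = -8)
t(K) = -15 + K (t(K) = -7 + (K - 8) = -7 + (-8 + K) = -15 + K)
V(s, c) = c*s
y = 600 (y = (5*(-5))*(-24) = -25*(-24) = 600)
(103 + ((t(-8) + 31) + y))² = (103 + (((-15 - 8) + 31) + 600))² = (103 + ((-23 + 31) + 600))² = (103 + (8 + 600))² = (103 + 608)² = 711² = 505521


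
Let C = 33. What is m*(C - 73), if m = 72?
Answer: -2880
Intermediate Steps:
m*(C - 73) = 72*(33 - 73) = 72*(-40) = -2880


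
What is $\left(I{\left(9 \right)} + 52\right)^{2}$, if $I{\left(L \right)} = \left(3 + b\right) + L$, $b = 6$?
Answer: $4900$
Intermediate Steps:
$I{\left(L \right)} = 9 + L$ ($I{\left(L \right)} = \left(3 + 6\right) + L = 9 + L$)
$\left(I{\left(9 \right)} + 52\right)^{2} = \left(\left(9 + 9\right) + 52\right)^{2} = \left(18 + 52\right)^{2} = 70^{2} = 4900$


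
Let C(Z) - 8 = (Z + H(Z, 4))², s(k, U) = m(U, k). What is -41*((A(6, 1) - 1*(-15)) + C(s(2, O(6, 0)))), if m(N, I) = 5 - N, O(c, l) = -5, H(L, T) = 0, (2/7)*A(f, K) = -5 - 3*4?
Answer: -5207/2 ≈ -2603.5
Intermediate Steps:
A(f, K) = -119/2 (A(f, K) = 7*(-5 - 3*4)/2 = 7*(-5 - 12)/2 = (7/2)*(-17) = -119/2)
s(k, U) = 5 - U
C(Z) = 8 + Z² (C(Z) = 8 + (Z + 0)² = 8 + Z²)
-41*((A(6, 1) - 1*(-15)) + C(s(2, O(6, 0)))) = -41*((-119/2 - 1*(-15)) + (8 + (5 - 1*(-5))²)) = -41*((-119/2 + 15) + (8 + (5 + 5)²)) = -41*(-89/2 + (8 + 10²)) = -41*(-89/2 + (8 + 100)) = -41*(-89/2 + 108) = -41*127/2 = -5207/2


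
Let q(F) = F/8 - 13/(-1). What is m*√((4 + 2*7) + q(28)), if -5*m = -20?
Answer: 2*√138 ≈ 23.495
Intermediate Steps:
q(F) = 13 + F/8 (q(F) = F*(⅛) - 13*(-1) = F/8 + 13 = 13 + F/8)
m = 4 (m = -⅕*(-20) = 4)
m*√((4 + 2*7) + q(28)) = 4*√((4 + 2*7) + (13 + (⅛)*28)) = 4*√((4 + 14) + (13 + 7/2)) = 4*√(18 + 33/2) = 4*√(69/2) = 4*(√138/2) = 2*√138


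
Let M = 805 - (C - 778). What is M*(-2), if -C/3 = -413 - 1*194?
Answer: 476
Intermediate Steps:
C = 1821 (C = -3*(-413 - 1*194) = -3*(-413 - 194) = -3*(-607) = 1821)
M = -238 (M = 805 - (1821 - 778) = 805 - 1*1043 = 805 - 1043 = -238)
M*(-2) = -238*(-2) = 476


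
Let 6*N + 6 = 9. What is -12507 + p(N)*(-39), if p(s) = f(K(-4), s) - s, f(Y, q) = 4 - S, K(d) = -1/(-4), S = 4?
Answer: -24975/2 ≈ -12488.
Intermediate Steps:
K(d) = 1/4 (K(d) = -1*(-1/4) = 1/4)
N = 1/2 (N = -1 + (1/6)*9 = -1 + 3/2 = 1/2 ≈ 0.50000)
f(Y, q) = 0 (f(Y, q) = 4 - 1*4 = 4 - 4 = 0)
p(s) = -s (p(s) = 0 - s = -s)
-12507 + p(N)*(-39) = -12507 - 1*1/2*(-39) = -12507 - 1/2*(-39) = -12507 + 39/2 = -24975/2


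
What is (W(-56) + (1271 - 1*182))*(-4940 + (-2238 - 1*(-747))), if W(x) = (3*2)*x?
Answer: -4842543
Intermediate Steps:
W(x) = 6*x
(W(-56) + (1271 - 1*182))*(-4940 + (-2238 - 1*(-747))) = (6*(-56) + (1271 - 1*182))*(-4940 + (-2238 - 1*(-747))) = (-336 + (1271 - 182))*(-4940 + (-2238 + 747)) = (-336 + 1089)*(-4940 - 1491) = 753*(-6431) = -4842543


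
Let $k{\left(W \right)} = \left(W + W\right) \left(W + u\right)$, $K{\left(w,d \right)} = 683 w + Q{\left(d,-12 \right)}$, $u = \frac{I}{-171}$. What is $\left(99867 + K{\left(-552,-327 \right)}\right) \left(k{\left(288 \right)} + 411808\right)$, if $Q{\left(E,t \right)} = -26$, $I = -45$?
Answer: $- \frac{3043133151200}{19} \approx -1.6017 \cdot 10^{11}$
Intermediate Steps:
$u = \frac{5}{19}$ ($u = - \frac{45}{-171} = \left(-45\right) \left(- \frac{1}{171}\right) = \frac{5}{19} \approx 0.26316$)
$K{\left(w,d \right)} = -26 + 683 w$ ($K{\left(w,d \right)} = 683 w - 26 = -26 + 683 w$)
$k{\left(W \right)} = 2 W \left(\frac{5}{19} + W\right)$ ($k{\left(W \right)} = \left(W + W\right) \left(W + \frac{5}{19}\right) = 2 W \left(\frac{5}{19} + W\right)$)
$\left(99867 + K{\left(-552,-327 \right)}\right) \left(k{\left(288 \right)} + 411808\right) = \left(99867 + \left(-26 + 683 \left(-552\right)\right)\right) \left(\frac{2}{19} \cdot 288 \left(5 + 19 \cdot 288\right) + 411808\right) = \left(99867 - 377042\right) \left(\frac{2}{19} \cdot 288 \left(5 + 5472\right) + 411808\right) = \left(99867 - 377042\right) \left(\frac{2}{19} \cdot 288 \cdot 5477 + 411808\right) = - 277175 \left(\frac{3154752}{19} + 411808\right) = \left(-277175\right) \frac{10979104}{19} = - \frac{3043133151200}{19}$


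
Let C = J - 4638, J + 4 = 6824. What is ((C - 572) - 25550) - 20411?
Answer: -44351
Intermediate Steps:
J = 6820 (J = -4 + 6824 = 6820)
C = 2182 (C = 6820 - 4638 = 2182)
((C - 572) - 25550) - 20411 = ((2182 - 572) - 25550) - 20411 = (1610 - 25550) - 20411 = -23940 - 20411 = -44351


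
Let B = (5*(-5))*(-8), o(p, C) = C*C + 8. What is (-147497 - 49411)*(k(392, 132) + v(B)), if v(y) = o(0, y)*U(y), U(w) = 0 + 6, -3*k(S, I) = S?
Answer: -47241642272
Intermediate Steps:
k(S, I) = -S/3
o(p, C) = 8 + C**2 (o(p, C) = C**2 + 8 = 8 + C**2)
B = 200 (B = -25*(-8) = 200)
U(w) = 6
v(y) = 48 + 6*y**2 (v(y) = (8 + y**2)*6 = 48 + 6*y**2)
(-147497 - 49411)*(k(392, 132) + v(B)) = (-147497 - 49411)*(-1/3*392 + (48 + 6*200**2)) = -196908*(-392/3 + (48 + 6*40000)) = -196908*(-392/3 + (48 + 240000)) = -196908*(-392/3 + 240048) = -196908*719752/3 = -47241642272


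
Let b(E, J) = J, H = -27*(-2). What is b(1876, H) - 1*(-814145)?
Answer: 814199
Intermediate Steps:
H = 54
b(1876, H) - 1*(-814145) = 54 - 1*(-814145) = 54 + 814145 = 814199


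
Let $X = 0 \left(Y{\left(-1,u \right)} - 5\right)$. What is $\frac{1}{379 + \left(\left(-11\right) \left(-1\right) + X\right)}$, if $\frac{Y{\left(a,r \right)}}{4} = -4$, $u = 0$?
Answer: $\frac{1}{390} \approx 0.0025641$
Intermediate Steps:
$Y{\left(a,r \right)} = -16$ ($Y{\left(a,r \right)} = 4 \left(-4\right) = -16$)
$X = 0$ ($X = 0 \left(-16 - 5\right) = 0 \left(-21\right) = 0$)
$\frac{1}{379 + \left(\left(-11\right) \left(-1\right) + X\right)} = \frac{1}{379 + \left(\left(-11\right) \left(-1\right) + 0\right)} = \frac{1}{379 + \left(11 + 0\right)} = \frac{1}{379 + 11} = \frac{1}{390}$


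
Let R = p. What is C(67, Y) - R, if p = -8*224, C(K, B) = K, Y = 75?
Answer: 1859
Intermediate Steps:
p = -1792
R = -1792
C(67, Y) - R = 67 - 1*(-1792) = 67 + 1792 = 1859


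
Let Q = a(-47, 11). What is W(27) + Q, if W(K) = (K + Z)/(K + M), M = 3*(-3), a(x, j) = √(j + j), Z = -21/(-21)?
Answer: 14/9 + √22 ≈ 6.2460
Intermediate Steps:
Z = 1 (Z = -21*(-1/21) = 1)
a(x, j) = √2*√j (a(x, j) = √(2*j) = √2*√j)
Q = √22 (Q = √2*√11 = √22 ≈ 4.6904)
M = -9
W(K) = (1 + K)/(-9 + K) (W(K) = (K + 1)/(K - 9) = (1 + K)/(-9 + K))
W(27) + Q = (1 + 27)/(-9 + 27) + √22 = 28/18 + √22 = (1/18)*28 + √22 = 14/9 + √22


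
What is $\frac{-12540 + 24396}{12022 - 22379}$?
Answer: $- \frac{11856}{10357} \approx -1.1447$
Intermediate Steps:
$\frac{-12540 + 24396}{12022 - 22379} = \frac{11856}{-10357} = 11856 \left(- \frac{1}{10357}\right) = - \frac{11856}{10357}$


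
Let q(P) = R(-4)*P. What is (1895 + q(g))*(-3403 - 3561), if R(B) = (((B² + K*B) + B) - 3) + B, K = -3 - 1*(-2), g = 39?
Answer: -15641144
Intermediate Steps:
K = -1 (K = -3 + 2 = -1)
R(B) = -3 + B + B² (R(B) = (((B² - B) + B) - 3) + B = (B² - 3) + B = (-3 + B²) + B = -3 + B + B²)
q(P) = 9*P (q(P) = (-3 - 4 + (-4)²)*P = (-3 - 4 + 16)*P = 9*P)
(1895 + q(g))*(-3403 - 3561) = (1895 + 9*39)*(-3403 - 3561) = (1895 + 351)*(-6964) = 2246*(-6964) = -15641144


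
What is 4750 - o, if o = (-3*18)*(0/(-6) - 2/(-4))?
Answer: 4777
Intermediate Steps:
o = -27 (o = -54*(0*(-⅙) - 2*(-¼)) = -54*(0 + ½) = -54*½ = -27)
4750 - o = 4750 - 1*(-27) = 4750 + 27 = 4777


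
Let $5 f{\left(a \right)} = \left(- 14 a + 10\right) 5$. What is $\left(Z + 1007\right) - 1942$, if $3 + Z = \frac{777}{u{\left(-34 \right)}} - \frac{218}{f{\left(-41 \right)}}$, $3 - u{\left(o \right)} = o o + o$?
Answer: $- \frac{102279493}{108916} \approx -939.07$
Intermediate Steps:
$u{\left(o \right)} = 3 - o - o^{2}$ ($u{\left(o \right)} = 3 - \left(o o + o\right) = 3 - \left(o^{2} + o\right) = 3 - \left(o + o^{2}\right) = 3 - o - o^{2}$)
$f{\left(a \right)} = 10 - 14 a$ ($f{\left(a \right)} = \frac{\left(- 14 a + 10\right) 5}{5} = \frac{\left(10 - 14 a\right) 5}{5} = \frac{50 - 70 a}{5} = 10 - 14 a$)
$Z = - \frac{443033}{108916}$ ($Z = -3 + \left(\frac{777}{3 - -34 - \left(-34\right)^{2}} - \frac{218}{10 - -574}\right) = -3 + \left(\frac{777}{3 + 34 - 1156} - \frac{218}{10 + 574}\right) = -3 + \left(\frac{777}{3 + 34 - 1156} - \frac{218}{584}\right) = -3 + \left(\frac{777}{-1119} - \frac{109}{292}\right) = -3 + \left(777 \left(- \frac{1}{1119}\right) - \frac{109}{292}\right) = -3 - \frac{116285}{108916} = - \frac{443033}{108916} \approx -4.0677$)
$\left(Z + 1007\right) - 1942 = \left(- \frac{443033}{108916} + 1007\right) - 1942 = \frac{109235379}{108916} - 1942 = - \frac{102279493}{108916}$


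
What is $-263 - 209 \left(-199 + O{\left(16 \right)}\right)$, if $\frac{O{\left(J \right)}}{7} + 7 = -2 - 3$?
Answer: $58884$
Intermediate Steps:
$O{\left(J \right)} = -84$ ($O{\left(J \right)} = -49 + 7 \left(-2 - 3\right) = -49 + 7 \left(-5\right) = -49 - 35 = -84$)
$-263 - 209 \left(-199 + O{\left(16 \right)}\right) = -263 - 209 \left(-199 - 84\right) = -263 - -59147 = -263 + 59147 = 58884$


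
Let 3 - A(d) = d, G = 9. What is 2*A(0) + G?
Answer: 15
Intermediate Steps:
A(d) = 3 - d
2*A(0) + G = 2*(3 - 1*0) + 9 = 2*(3 + 0) + 9 = 2*3 + 9 = 6 + 9 = 15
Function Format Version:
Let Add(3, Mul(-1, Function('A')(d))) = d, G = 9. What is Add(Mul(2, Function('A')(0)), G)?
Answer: 15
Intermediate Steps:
Function('A')(d) = Add(3, Mul(-1, d))
Add(Mul(2, Function('A')(0)), G) = Add(Mul(2, Add(3, Mul(-1, 0))), 9) = Add(Mul(2, Add(3, 0)), 9) = Add(Mul(2, 3), 9) = Add(6, 9) = 15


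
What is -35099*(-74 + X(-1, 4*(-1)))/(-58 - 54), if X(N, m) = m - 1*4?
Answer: -1439059/56 ≈ -25697.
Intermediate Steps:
X(N, m) = -4 + m (X(N, m) = m - 4 = -4 + m)
-35099*(-74 + X(-1, 4*(-1)))/(-58 - 54) = -35099*(-74 + (-4 + 4*(-1)))/(-58 - 54) = -35099/((-112/(-74 + (-4 - 4)))) = -35099/((-112/(-74 - 8))) = -35099/((-112/(-82))) = -35099/((-112*(-1/82))) = -35099/56/41 = -35099*41/56 = -1439059/56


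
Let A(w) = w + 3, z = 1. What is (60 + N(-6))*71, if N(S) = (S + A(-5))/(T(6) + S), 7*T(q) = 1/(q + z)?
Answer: 1276012/293 ≈ 4355.0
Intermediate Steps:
A(w) = 3 + w
T(q) = 1/(7*(1 + q)) (T(q) = 1/(7*(q + 1)) = 1/(7*(1 + q)))
N(S) = (-2 + S)/(1/49 + S) (N(S) = (S + (3 - 5))/(1/(7*(1 + 6)) + S) = (S - 2)/((⅐)/7 + S) = (-2 + S)/((⅐)*(⅐) + S) = (-2 + S)/(1/49 + S))
(60 + N(-6))*71 = (60 + 49*(-2 - 6)/(1 + 49*(-6)))*71 = (60 + 49*(-8)/(1 - 294))*71 = (60 + 49*(-8)/(-293))*71 = (60 + 49*(-1/293)*(-8))*71 = (60 + 392/293)*71 = (17972/293)*71 = 1276012/293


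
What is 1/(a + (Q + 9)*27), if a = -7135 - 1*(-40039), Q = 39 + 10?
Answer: 1/34470 ≈ 2.9011e-5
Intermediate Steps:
Q = 49
a = 32904 (a = -7135 + 40039 = 32904)
1/(a + (Q + 9)*27) = 1/(32904 + (49 + 9)*27) = 1/(32904 + 58*27) = 1/(32904 + 1566) = 1/34470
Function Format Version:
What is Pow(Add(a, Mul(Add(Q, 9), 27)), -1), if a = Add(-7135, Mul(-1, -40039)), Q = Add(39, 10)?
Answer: Rational(1, 34470) ≈ 2.9011e-5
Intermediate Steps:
Q = 49
a = 32904 (a = Add(-7135, 40039) = 32904)
Pow(Add(a, Mul(Add(Q, 9), 27)), -1) = Pow(Add(32904, Mul(Add(49, 9), 27)), -1) = Pow(Add(32904, Mul(58, 27)), -1) = Pow(Add(32904, 1566), -1) = Pow(34470, -1) = Rational(1, 34470)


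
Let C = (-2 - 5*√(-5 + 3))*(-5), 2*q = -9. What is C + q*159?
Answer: -1411/2 + 25*I*√2 ≈ -705.5 + 35.355*I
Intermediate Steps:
q = -9/2 (q = (½)*(-9) = -9/2 ≈ -4.5000)
C = 10 + 25*I*√2 (C = (-2 - 5*I*√2)*(-5) = 10 + 25*I*√2 ≈ 10.0 + 35.355*I)
C + q*159 = (10 + 25*I*√2) - 9/2*159 = (10 + 25*I*√2) - 1431/2 = -1411/2 + 25*I*√2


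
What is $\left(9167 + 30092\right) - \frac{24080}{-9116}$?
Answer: $\frac{2080867}{53} \approx 39262.0$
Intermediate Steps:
$\left(9167 + 30092\right) - \frac{24080}{-9116} = 39259 - - \frac{140}{53} = 39259 + \frac{140}{53} = \frac{2080867}{53}$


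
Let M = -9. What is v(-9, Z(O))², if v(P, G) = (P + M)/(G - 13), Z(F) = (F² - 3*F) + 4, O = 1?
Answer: 324/121 ≈ 2.6777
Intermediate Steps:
Z(F) = 4 + F² - 3*F
v(P, G) = (-9 + P)/(-13 + G) (v(P, G) = (P - 9)/(G - 13) = (-9 + P)/(-13 + G))
v(-9, Z(O))² = ((-9 - 9)/(-13 + (4 + 1² - 3*1)))² = (-18/(-13 + (4 + 1 - 3)))² = (-18/(-13 + 2))² = (-18/(-11))² = (-1/11*(-18))² = (18/11)² = 324/121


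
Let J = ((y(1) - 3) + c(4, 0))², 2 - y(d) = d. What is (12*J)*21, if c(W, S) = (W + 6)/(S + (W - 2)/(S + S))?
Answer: 1008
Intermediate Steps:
y(d) = 2 - d
c(W, S) = (6 + W)/(S + (-2 + W)/(2*S)) (c(W, S) = (6 + W)/(S + (-2 + W)/((2*S))) = (6 + W)/(S + (-2 + W)*(1/(2*S))) = (6 + W)/(S + (-2 + W)/(2*S)))
J = 4 (J = (((2 - 1*1) - 3) + 2*0*(6 + 4)/(-2 + 4 + 2*0²))² = (((2 - 1) - 3) + 2*0*10/(-2 + 4 + 2*0))² = ((1 - 3) + 2*0*10/(-2 + 4 + 0))² = (-2 + 2*0*10/2)² = (-2 + 2*0*(½)*10)² = (-2 + 0)² = (-2)² = 4)
(12*J)*21 = (12*4)*21 = 48*21 = 1008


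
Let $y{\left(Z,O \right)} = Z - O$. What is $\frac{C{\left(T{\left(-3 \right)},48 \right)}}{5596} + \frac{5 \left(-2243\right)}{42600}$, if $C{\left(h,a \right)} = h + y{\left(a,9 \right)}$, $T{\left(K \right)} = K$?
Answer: $- \frac{3061277}{11919480} \approx -0.25683$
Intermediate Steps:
$C{\left(h,a \right)} = -9 + a + h$ ($C{\left(h,a \right)} = h + \left(a - 9\right) = h + \left(-9 + a\right) = -9 + a + h$)
$\frac{C{\left(T{\left(-3 \right)},48 \right)}}{5596} + \frac{5 \left(-2243\right)}{42600} = \frac{-9 + 48 - 3}{5596} + \frac{5 \left(-2243\right)}{42600} = 36 \cdot \frac{1}{5596} - \frac{2243}{8520} = \frac{9}{1399} - \frac{2243}{8520} = - \frac{3061277}{11919480}$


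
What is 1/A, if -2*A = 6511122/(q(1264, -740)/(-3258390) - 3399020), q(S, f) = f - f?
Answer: 3399020/3255561 ≈ 1.0441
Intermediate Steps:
q(S, f) = 0
A = 3255561/3399020 (A = -3255561/(0/(-3258390) - 3399020) = -3255561/(0*(-1/3258390) - 3399020) = -3255561/(0 - 3399020) = -3255561/(-3399020) = -3255561*(-1)/3399020 = -1/2*(-3255561/1699510) = 3255561/3399020 ≈ 0.95779)
1/A = 1/(3255561/3399020) = 3399020/3255561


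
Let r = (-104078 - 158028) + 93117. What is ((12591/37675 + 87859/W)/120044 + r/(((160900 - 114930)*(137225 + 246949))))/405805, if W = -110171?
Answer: -5908059899754733711/178546311166302680833698196500 ≈ -3.3090e-11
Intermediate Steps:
r = -168989 (r = -262106 + 93117 = -168989)
((12591/37675 + 87859/W)/120044 + r/(((160900 - 114930)*(137225 + 246949))))/405805 = ((12591/37675 + 87859/(-110171))/120044 - 168989*1/((137225 + 246949)*(160900 - 114930)))/405805 = ((12591*(1/37675) + 87859*(-1/110171))*(1/120044) - 168989/(45970*384174))*(1/405805) = ((12591/37675 - 87859/110171)*(1/120044) - 168989/17660478780)*(1/405805) = (-1922924764/4150692425*1/120044 - 168989*1/17660478780)*(1/405805) = (-480731191/124566430366675 - 168989/17660478780)*(1/405805) = -5908059899754733711/439980560038202291331300*1/405805 = -5908059899754733711/178546311166302680833698196500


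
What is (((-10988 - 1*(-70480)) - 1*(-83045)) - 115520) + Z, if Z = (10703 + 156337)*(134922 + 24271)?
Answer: 26591625737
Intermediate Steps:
Z = 26591598720 (Z = 167040*159193 = 26591598720)
(((-10988 - 1*(-70480)) - 1*(-83045)) - 115520) + Z = (((-10988 - 1*(-70480)) - 1*(-83045)) - 115520) + 26591598720 = (((-10988 + 70480) + 83045) - 115520) + 26591598720 = ((59492 + 83045) - 115520) + 26591598720 = (142537 - 115520) + 26591598720 = 27017 + 26591598720 = 26591625737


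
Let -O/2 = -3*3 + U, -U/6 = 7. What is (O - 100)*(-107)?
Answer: -214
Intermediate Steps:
U = -42 (U = -6*7 = -42)
O = 102 (O = -2*(-3*3 - 42) = -2*(-9 - 42) = -2*(-51) = 102)
(O - 100)*(-107) = (102 - 100)*(-107) = 2*(-107) = -214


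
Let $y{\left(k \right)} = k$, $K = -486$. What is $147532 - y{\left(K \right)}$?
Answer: $148018$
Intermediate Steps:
$147532 - y{\left(K \right)} = 147532 - -486 = 147532 + 486 = 148018$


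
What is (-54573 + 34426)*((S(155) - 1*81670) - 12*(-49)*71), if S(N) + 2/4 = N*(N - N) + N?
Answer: 1602391645/2 ≈ 8.0120e+8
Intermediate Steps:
S(N) = -½ + N (S(N) = -½ + (N*(N - N) + N) = -½ + (N*0 + N) = -½ + (0 + N) = -½ + N)
(-54573 + 34426)*((S(155) - 1*81670) - 12*(-49)*71) = (-54573 + 34426)*(((-½ + 155) - 1*81670) - 12*(-49)*71) = -20147*((309/2 - 81670) + 588*71) = -20147*(-163031/2 + 41748) = -20147*(-79535/2) = 1602391645/2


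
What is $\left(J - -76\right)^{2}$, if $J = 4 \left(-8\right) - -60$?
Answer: $10816$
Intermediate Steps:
$J = 28$ ($J = -32 + 60 = 28$)
$\left(J - -76\right)^{2} = \left(28 - -76\right)^{2} = \left(28 + 76\right)^{2} = 104^{2} = 10816$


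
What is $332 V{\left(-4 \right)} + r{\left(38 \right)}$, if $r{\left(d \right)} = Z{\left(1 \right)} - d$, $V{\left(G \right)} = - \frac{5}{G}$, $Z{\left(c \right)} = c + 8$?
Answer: $386$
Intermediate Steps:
$Z{\left(c \right)} = 8 + c$
$r{\left(d \right)} = 9 - d$ ($r{\left(d \right)} = \left(8 + 1\right) - d = 9 - d$)
$332 V{\left(-4 \right)} + r{\left(38 \right)} = 332 \left(- \frac{5}{-4}\right) + \left(9 - 38\right) = 332 \left(\left(-5\right) \left(- \frac{1}{4}\right)\right) + \left(9 - 38\right) = 332 \cdot \frac{5}{4} - 29 = 415 - 29 = 386$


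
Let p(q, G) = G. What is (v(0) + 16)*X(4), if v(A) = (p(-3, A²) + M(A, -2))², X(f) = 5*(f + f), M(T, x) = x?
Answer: 800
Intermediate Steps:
X(f) = 10*f (X(f) = 5*(2*f) = 10*f)
v(A) = (-2 + A²)² (v(A) = (A² - 2)² = (-2 + A²)²)
(v(0) + 16)*X(4) = ((-2 + 0²)² + 16)*(10*4) = ((-2 + 0)² + 16)*40 = ((-2)² + 16)*40 = (4 + 16)*40 = 20*40 = 800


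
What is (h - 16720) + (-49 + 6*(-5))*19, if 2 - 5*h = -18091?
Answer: -73012/5 ≈ -14602.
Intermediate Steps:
h = 18093/5 (h = ⅖ - ⅕*(-18091) = ⅖ + 18091/5 = 18093/5 ≈ 3618.6)
(h - 16720) + (-49 + 6*(-5))*19 = (18093/5 - 16720) + (-49 + 6*(-5))*19 = -65507/5 + (-49 - 30)*19 = -65507/5 - 79*19 = -65507/5 - 1501 = -73012/5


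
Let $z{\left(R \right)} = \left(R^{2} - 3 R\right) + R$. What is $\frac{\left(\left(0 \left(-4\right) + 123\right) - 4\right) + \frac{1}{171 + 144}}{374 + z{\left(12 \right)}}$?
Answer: $\frac{18743}{77805} \approx 0.2409$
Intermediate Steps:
$z{\left(R \right)} = R^{2} - 2 R$
$\frac{\left(\left(0 \left(-4\right) + 123\right) - 4\right) + \frac{1}{171 + 144}}{374 + z{\left(12 \right)}} = \frac{\left(\left(0 \left(-4\right) + 123\right) - 4\right) + \frac{1}{171 + 144}}{374 + 12 \left(-2 + 12\right)} = \frac{\left(\left(0 + 123\right) - 4\right) + \frac{1}{315}}{374 + 12 \cdot 10} = \frac{\left(123 - 4\right) + \frac{1}{315}}{374 + 120} = \frac{119 + \frac{1}{315}}{494} = \frac{37486}{315} \cdot \frac{1}{494} = \frac{18743}{77805}$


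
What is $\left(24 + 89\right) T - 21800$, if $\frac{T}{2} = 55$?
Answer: $-9370$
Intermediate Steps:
$T = 110$ ($T = 2 \cdot 55 = 110$)
$\left(24 + 89\right) T - 21800 = \left(24 + 89\right) 110 - 21800 = 113 \cdot 110 - 21800 = 12430 - 21800 = -9370$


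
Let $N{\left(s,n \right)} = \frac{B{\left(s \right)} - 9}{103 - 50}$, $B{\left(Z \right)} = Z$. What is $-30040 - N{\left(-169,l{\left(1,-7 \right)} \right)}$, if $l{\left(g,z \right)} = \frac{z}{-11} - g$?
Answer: $- \frac{1591942}{53} \approx -30037.0$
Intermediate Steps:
$l{\left(g,z \right)} = - g - \frac{z}{11}$ ($l{\left(g,z \right)} = z \left(- \frac{1}{11}\right) - g = - \frac{z}{11} - g = - g - \frac{z}{11}$)
$N{\left(s,n \right)} = - \frac{9}{53} + \frac{s}{53}$ ($N{\left(s,n \right)} = \frac{s - 9}{103 - 50} = \frac{-9 + s}{53} = \left(-9 + s\right) \frac{1}{53} = - \frac{9}{53} + \frac{s}{53}$)
$-30040 - N{\left(-169,l{\left(1,-7 \right)} \right)} = -30040 - \left(- \frac{9}{53} + \frac{1}{53} \left(-169\right)\right) = -30040 - \left(- \frac{9}{53} - \frac{169}{53}\right) = -30040 - - \frac{178}{53} = -30040 + \frac{178}{53} = - \frac{1591942}{53}$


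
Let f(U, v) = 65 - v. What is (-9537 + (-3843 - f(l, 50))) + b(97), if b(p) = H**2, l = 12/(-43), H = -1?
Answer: -13394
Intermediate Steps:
l = -12/43 (l = 12*(-1/43) = -12/43 ≈ -0.27907)
b(p) = 1 (b(p) = (-1)**2 = 1)
(-9537 + (-3843 - f(l, 50))) + b(97) = (-9537 + (-3843 - (65 - 1*50))) + 1 = (-9537 + (-3843 - (65 - 50))) + 1 = (-9537 + (-3843 - 1*15)) + 1 = (-9537 + (-3843 - 15)) + 1 = (-9537 - 3858) + 1 = -13395 + 1 = -13394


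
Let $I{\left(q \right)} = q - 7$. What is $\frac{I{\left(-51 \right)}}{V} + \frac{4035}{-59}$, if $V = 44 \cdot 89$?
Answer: $- \frac{7902241}{115522} \approx -68.405$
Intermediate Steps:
$V = 3916$
$I{\left(q \right)} = -7 + q$ ($I{\left(q \right)} = q - 7 = -7 + q$)
$\frac{I{\left(-51 \right)}}{V} + \frac{4035}{-59} = \frac{-7 - 51}{3916} + \frac{4035}{-59} = \left(-58\right) \frac{1}{3916} + 4035 \left(- \frac{1}{59}\right) = - \frac{29}{1958} - \frac{4035}{59} = - \frac{7902241}{115522}$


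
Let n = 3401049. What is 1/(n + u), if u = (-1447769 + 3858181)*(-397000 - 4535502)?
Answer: -1/11889358609775 ≈ -8.4109e-14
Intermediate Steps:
u = -11889362010824 (u = 2410412*(-4932502) = -11889362010824)
1/(n + u) = 1/(3401049 - 11889362010824) = 1/(-11889358609775) = -1/11889358609775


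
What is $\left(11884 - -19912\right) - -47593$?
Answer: $79389$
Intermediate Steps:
$\left(11884 - -19912\right) - -47593 = \left(11884 + 19912\right) + 47593 = 31796 + 47593 = 79389$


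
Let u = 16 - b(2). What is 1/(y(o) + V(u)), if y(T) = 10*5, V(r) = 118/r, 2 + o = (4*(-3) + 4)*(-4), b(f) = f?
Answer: 7/409 ≈ 0.017115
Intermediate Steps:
o = 30 (o = -2 + (4*(-3) + 4)*(-4) = -2 + (-12 + 4)*(-4) = -2 - 8*(-4) = -2 + 32 = 30)
u = 14 (u = 16 - 1*2 = 16 - 2 = 14)
y(T) = 50
1/(y(o) + V(u)) = 1/(50 + 118/14) = 1/(50 + 118*(1/14)) = 1/(50 + 59/7) = 1/(409/7) = 7/409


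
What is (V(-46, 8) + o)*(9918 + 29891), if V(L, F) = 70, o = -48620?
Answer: -1932726950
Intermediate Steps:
(V(-46, 8) + o)*(9918 + 29891) = (70 - 48620)*(9918 + 29891) = -48550*39809 = -1932726950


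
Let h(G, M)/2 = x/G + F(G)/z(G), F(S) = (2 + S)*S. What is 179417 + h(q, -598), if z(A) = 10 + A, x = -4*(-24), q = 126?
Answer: 64137085/357 ≈ 1.7966e+5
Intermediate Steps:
F(S) = S*(2 + S)
x = 96
h(G, M) = 192/G + 2*G*(2 + G)/(10 + G) (h(G, M) = 2*(96/G + (G*(2 + G))/(10 + G)) = 2*(96/G + G*(2 + G)/(10 + G)) = 192/G + 2*G*(2 + G)/(10 + G))
179417 + h(q, -598) = 179417 + 2*(960 + 96*126 + 126²*(2 + 126))/(126*(10 + 126)) = 179417 + 2*(1/126)*(960 + 12096 + 15876*128)/136 = 179417 + 2*(1/126)*(1/136)*(960 + 12096 + 2032128) = 179417 + 2*(1/126)*(1/136)*2045184 = 179417 + 85216/357 = 64137085/357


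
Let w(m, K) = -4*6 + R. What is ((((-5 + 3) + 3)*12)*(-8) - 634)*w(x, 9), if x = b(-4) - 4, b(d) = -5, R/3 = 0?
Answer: 17520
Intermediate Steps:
R = 0 (R = 3*0 = 0)
x = -9 (x = -5 - 4 = -9)
w(m, K) = -24 (w(m, K) = -4*6 + 0 = -24 + 0 = -24)
((((-5 + 3) + 3)*12)*(-8) - 634)*w(x, 9) = ((((-5 + 3) + 3)*12)*(-8) - 634)*(-24) = (((-2 + 3)*12)*(-8) - 634)*(-24) = ((1*12)*(-8) - 634)*(-24) = (12*(-8) - 634)*(-24) = (-96 - 634)*(-24) = -730*(-24) = 17520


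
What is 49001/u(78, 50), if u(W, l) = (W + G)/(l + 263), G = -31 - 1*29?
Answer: 15337313/18 ≈ 8.5207e+5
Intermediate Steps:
G = -60 (G = -31 - 29 = -60)
u(W, l) = (-60 + W)/(263 + l) (u(W, l) = (W - 60)/(l + 263) = (-60 + W)/(263 + l))
49001/u(78, 50) = 49001/(((-60 + 78)/(263 + 50))) = 49001/((18/313)) = 49001/(((1/313)*18)) = 49001/(18/313) = 49001*(313/18) = 15337313/18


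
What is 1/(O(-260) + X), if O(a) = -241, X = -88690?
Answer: -1/88931 ≈ -1.1245e-5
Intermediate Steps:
1/(O(-260) + X) = 1/(-241 - 88690) = 1/(-88931) = -1/88931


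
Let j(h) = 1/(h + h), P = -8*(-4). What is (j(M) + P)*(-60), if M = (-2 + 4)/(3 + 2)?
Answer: -1995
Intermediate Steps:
P = 32
M = 2/5 ≈ 0.40000
j(h) = 1/(2*h)
(j(M) + P)*(-60) = (1/(2*(2/5)) + 32)*(-60) = ((1/2)*(5/2) + 32)*(-60) = (5/4 + 32)*(-60) = (133/4)*(-60) = -1995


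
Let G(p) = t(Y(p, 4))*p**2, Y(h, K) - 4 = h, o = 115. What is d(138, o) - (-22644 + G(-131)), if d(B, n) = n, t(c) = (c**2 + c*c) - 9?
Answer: -553402330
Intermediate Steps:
Y(h, K) = 4 + h
t(c) = -9 + 2*c**2 (t(c) = (c**2 + c**2) - 9 = 2*c**2 - 9 = -9 + 2*c**2)
G(p) = p**2*(-9 + 2*(4 + p)**2) (G(p) = (-9 + 2*(4 + p)**2)*p**2 = p**2*(-9 + 2*(4 + p)**2))
d(138, o) - (-22644 + G(-131)) = 115 - (-22644 + (-131)**2*(-9 + 2*(4 - 131)**2)) = 115 - (-22644 + 17161*(-9 + 2*(-127)**2)) = 115 - (-22644 + 17161*(-9 + 2*16129)) = 115 - (-22644 + 17161*(-9 + 32258)) = 115 - (-22644 + 17161*32249) = 115 - (-22644 + 553425089) = 115 - 1*553402445 = 115 - 553402445 = -553402330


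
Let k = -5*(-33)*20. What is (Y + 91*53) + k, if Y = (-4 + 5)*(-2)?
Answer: 8121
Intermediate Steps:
Y = -2 (Y = 1*(-2) = -2)
k = 3300 (k = 165*20 = 3300)
(Y + 91*53) + k = (-2 + 91*53) + 3300 = (-2 + 4823) + 3300 = 4821 + 3300 = 8121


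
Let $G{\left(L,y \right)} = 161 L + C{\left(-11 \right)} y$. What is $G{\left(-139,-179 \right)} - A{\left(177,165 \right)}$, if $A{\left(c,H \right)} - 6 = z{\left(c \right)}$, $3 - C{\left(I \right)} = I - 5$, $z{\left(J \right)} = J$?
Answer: $-25963$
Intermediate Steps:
$C{\left(I \right)} = 8 - I$ ($C{\left(I \right)} = 3 - \left(I - 5\right) = 3 - \left(-5 + I\right) = 8 - I$)
$A{\left(c,H \right)} = 6 + c$
$G{\left(L,y \right)} = 19 y + 161 L$ ($G{\left(L,y \right)} = 161 L + \left(8 - -11\right) y = 161 L + \left(8 + 11\right) y = 161 L + 19 y = 19 y + 161 L$)
$G{\left(-139,-179 \right)} - A{\left(177,165 \right)} = \left(19 \left(-179\right) + 161 \left(-139\right)\right) - \left(6 + 177\right) = \left(-3401 - 22379\right) - 183 = -25780 - 183 = -25963$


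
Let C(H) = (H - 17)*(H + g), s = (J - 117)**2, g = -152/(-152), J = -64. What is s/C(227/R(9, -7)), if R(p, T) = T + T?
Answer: 6421156/99045 ≈ 64.831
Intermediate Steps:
R(p, T) = 2*T
g = 1 (g = -152*(-1/152) = 1)
s = 32761 (s = (-64 - 117)**2 = (-181)**2 = 32761)
C(H) = (1 + H)*(-17 + H) (C(H) = (H - 17)*(H + 1) = (-17 + H)*(1 + H) = (1 + H)*(-17 + H))
s/C(227/R(9, -7)) = 32761/(-17 + (227/((2*(-7))))**2 - 3632/(2*(-7))) = 32761/(-17 + (227/(-14))**2 - 3632/(-14)) = 32761/(-17 + (227*(-1/14))**2 - 3632*(-1)/14) = 32761/(-17 + (-227/14)**2 - 16*(-227/14)) = 32761/(-17 + 51529/196 + 1816/7) = 32761/(99045/196) = 32761*(196/99045) = 6421156/99045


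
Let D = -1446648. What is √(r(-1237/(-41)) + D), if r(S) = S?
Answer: I*√2431764571/41 ≈ 1202.8*I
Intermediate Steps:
√(r(-1237/(-41)) + D) = √(-1237/(-41) - 1446648) = √(-1237*(-1/41) - 1446648) = √(1237/41 - 1446648) = √(-59311331/41) = I*√2431764571/41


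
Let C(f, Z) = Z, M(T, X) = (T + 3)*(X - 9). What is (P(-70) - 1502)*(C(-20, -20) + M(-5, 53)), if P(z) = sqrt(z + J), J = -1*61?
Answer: 162216 - 108*I*sqrt(131) ≈ 1.6222e+5 - 1236.1*I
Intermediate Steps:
M(T, X) = (-9 + X)*(3 + T) (M(T, X) = (3 + T)*(-9 + X) = (-9 + X)*(3 + T))
J = -61
P(z) = sqrt(-61 + z) (P(z) = sqrt(z - 61) = sqrt(-61 + z))
(P(-70) - 1502)*(C(-20, -20) + M(-5, 53)) = (sqrt(-61 - 70) - 1502)*(-20 + (-27 - 9*(-5) + 3*53 - 5*53)) = (sqrt(-131) - 1502)*(-20 + (-27 + 45 + 159 - 265)) = (I*sqrt(131) - 1502)*(-20 - 88) = (-1502 + I*sqrt(131))*(-108) = 162216 - 108*I*sqrt(131)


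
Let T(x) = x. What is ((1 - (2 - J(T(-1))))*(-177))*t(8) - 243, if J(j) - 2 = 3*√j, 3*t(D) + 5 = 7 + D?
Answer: -833 - 1770*I ≈ -833.0 - 1770.0*I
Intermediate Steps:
t(D) = ⅔ + D/3 (t(D) = -5/3 + (7 + D)/3 = -5/3 + (7/3 + D/3) = ⅔ + D/3)
J(j) = 2 + 3*√j
((1 - (2 - J(T(-1))))*(-177))*t(8) - 243 = ((1 - (2 - (2 + 3*√(-1))))*(-177))*(⅔ + (⅓)*8) - 243 = ((1 - (2 - (2 + 3*I)))*(-177))*(⅔ + 8/3) - 243 = ((1 - (2 + (-2 - 3*I)))*(-177))*(10/3) - 243 = ((1 - (-3)*I)*(-177))*(10/3) - 243 = ((1 + 3*I)*(-177))*(10/3) - 243 = (-177 - 531*I)*(10/3) - 243 = (-590 - 1770*I) - 243 = -833 - 1770*I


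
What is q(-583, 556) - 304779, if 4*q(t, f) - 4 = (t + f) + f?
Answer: -1218583/4 ≈ -3.0465e+5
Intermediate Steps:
q(t, f) = 1 + f/2 + t/4 (q(t, f) = 1 + ((t + f) + f)/4 = 1 + ((f + t) + f)/4 = 1 + (t + 2*f)/4 = 1 + (f/2 + t/4) = 1 + f/2 + t/4)
q(-583, 556) - 304779 = (1 + (½)*556 + (¼)*(-583)) - 304779 = (1 + 278 - 583/4) - 304779 = 533/4 - 304779 = -1218583/4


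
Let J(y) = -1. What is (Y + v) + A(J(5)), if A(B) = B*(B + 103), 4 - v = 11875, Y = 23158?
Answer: 11185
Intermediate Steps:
v = -11871 (v = 4 - 1*11875 = 4 - 11875 = -11871)
A(B) = B*(103 + B)
(Y + v) + A(J(5)) = (23158 - 11871) - (103 - 1) = 11287 - 1*102 = 11287 - 102 = 11185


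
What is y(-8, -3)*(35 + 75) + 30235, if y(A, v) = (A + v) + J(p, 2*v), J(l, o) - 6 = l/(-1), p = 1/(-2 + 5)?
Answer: 88945/3 ≈ 29648.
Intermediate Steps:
p = ⅓ (p = 1/3 = ⅓ ≈ 0.33333)
J(l, o) = 6 - l (J(l, o) = 6 + l/(-1) = 6 + l*(-1) = 6 - l)
y(A, v) = 17/3 + A + v (y(A, v) = (A + v) + (6 - 1*⅓) = (A + v) + (6 - ⅓) = (A + v) + 17/3 = 17/3 + A + v)
y(-8, -3)*(35 + 75) + 30235 = (17/3 - 8 - 3)*(35 + 75) + 30235 = -16/3*110 + 30235 = -1760/3 + 30235 = 88945/3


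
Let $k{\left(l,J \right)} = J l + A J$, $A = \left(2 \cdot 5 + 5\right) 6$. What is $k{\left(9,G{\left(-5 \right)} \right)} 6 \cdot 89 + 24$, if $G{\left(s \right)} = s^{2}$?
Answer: $1321674$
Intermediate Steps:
$A = 90$ ($A = \left(10 + 5\right) 6 = 15 \cdot 6 = 90$)
$k{\left(l,J \right)} = 90 J + J l$ ($k{\left(l,J \right)} = J l + 90 J = 90 J + J l$)
$k{\left(9,G{\left(-5 \right)} \right)} 6 \cdot 89 + 24 = \left(-5\right)^{2} \left(90 + 9\right) 6 \cdot 89 + 24 = 25 \cdot 99 \cdot 534 + 24 = 2475 \cdot 534 + 24 = 1321650 + 24 = 1321674$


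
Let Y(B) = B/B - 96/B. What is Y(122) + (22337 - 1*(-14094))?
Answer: 2222304/61 ≈ 36431.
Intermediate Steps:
Y(B) = 1 - 96/B
Y(122) + (22337 - 1*(-14094)) = (-96 + 122)/122 + (22337 - 1*(-14094)) = (1/122)*26 + (22337 + 14094) = 13/61 + 36431 = 2222304/61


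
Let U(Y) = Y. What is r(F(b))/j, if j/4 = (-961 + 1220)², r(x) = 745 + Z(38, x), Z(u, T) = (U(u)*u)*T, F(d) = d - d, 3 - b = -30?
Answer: 745/268324 ≈ 0.0027765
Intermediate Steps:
b = 33 (b = 3 - 1*(-30) = 3 + 30 = 33)
F(d) = 0
Z(u, T) = T*u² (Z(u, T) = (u*u)*T = u²*T = T*u²)
r(x) = 745 + 1444*x (r(x) = 745 + x*38² = 745 + x*1444 = 745 + 1444*x)
j = 268324 (j = 4*(-961 + 1220)² = 4*259² = 4*67081 = 268324)
r(F(b))/j = (745 + 1444*0)/268324 = (745 + 0)*(1/268324) = 745*(1/268324) = 745/268324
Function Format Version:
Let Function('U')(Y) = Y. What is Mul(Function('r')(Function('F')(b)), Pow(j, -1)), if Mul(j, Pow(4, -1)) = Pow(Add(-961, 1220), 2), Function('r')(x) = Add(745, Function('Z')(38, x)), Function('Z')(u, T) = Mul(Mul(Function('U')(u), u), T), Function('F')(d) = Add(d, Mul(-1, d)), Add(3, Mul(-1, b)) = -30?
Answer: Rational(745, 268324) ≈ 0.0027765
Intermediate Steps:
b = 33 (b = Add(3, Mul(-1, -30)) = Add(3, 30) = 33)
Function('F')(d) = 0
Function('Z')(u, T) = Mul(T, Pow(u, 2)) (Function('Z')(u, T) = Mul(Mul(u, u), T) = Mul(Pow(u, 2), T) = Mul(T, Pow(u, 2)))
Function('r')(x) = Add(745, Mul(1444, x)) (Function('r')(x) = Add(745, Mul(x, Pow(38, 2))) = Add(745, Mul(x, 1444)) = Add(745, Mul(1444, x)))
j = 268324 (j = Mul(4, Pow(Add(-961, 1220), 2)) = Mul(4, Pow(259, 2)) = Mul(4, 67081) = 268324)
Mul(Function('r')(Function('F')(b)), Pow(j, -1)) = Mul(Add(745, Mul(1444, 0)), Pow(268324, -1)) = Mul(Add(745, 0), Rational(1, 268324)) = Mul(745, Rational(1, 268324)) = Rational(745, 268324)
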